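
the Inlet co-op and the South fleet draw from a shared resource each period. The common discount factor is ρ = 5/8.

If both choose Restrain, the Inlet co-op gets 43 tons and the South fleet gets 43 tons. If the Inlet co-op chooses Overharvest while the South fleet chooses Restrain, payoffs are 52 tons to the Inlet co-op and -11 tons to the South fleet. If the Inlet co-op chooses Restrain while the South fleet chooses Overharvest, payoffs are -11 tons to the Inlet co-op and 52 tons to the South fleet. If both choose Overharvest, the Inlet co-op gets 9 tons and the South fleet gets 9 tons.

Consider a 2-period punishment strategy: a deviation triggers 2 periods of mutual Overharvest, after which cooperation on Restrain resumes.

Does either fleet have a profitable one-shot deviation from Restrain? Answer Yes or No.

IC: ρ+…+ρ^2 ≥ (52−43)/(43−9) = 9/34.
At ρ = 5/8: partial sum = 1.0156 ≥ 0.2647. Cooperation sustainable.

No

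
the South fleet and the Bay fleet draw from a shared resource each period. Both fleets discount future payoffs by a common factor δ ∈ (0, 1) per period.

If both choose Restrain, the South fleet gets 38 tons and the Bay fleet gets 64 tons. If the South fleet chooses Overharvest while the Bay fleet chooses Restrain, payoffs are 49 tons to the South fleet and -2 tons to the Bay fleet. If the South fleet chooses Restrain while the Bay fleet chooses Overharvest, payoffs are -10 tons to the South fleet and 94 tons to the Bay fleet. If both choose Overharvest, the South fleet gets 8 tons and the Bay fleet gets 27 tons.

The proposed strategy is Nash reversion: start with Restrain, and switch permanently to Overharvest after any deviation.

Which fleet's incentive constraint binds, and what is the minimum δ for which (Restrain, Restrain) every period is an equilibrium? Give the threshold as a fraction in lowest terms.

the Bay fleet; δ ≥ 30/67

the South fleet's threshold: (49−38)/(49−8) = 11/41.
the Bay fleet's threshold: (94−64)/(94−27) = 30/67.
11/41 < 30/67, so the Bay fleet binds and δ* = 30/67.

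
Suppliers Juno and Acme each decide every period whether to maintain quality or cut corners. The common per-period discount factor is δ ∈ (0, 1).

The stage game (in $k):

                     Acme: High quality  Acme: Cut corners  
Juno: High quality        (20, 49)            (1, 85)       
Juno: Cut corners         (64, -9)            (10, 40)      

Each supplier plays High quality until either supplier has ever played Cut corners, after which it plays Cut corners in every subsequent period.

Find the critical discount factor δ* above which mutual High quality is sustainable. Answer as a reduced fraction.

22/27

Juno's threshold: (64−20)/(64−10) = 22/27.
Acme's threshold: (85−49)/(85−40) = 4/5.
22/27 > 4/5, so Juno binds and δ* = 22/27.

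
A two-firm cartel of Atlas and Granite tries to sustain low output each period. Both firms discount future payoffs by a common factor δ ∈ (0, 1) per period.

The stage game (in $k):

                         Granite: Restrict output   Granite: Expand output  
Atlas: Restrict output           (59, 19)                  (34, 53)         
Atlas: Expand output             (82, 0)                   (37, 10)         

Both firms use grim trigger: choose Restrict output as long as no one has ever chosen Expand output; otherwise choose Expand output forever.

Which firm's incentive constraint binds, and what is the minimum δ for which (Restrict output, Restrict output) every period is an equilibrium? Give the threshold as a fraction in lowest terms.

Granite; δ ≥ 34/43

For Atlas: deviation gain 82−59 = 23, per-period punishment loss 59−37 = 22. IC gives δ ≥ 23/45.
For Granite: gain 34, loss 9 per period, so δ ≥ 34/43.
The tighter constraint is Granite's, so cooperation needs δ ≥ 34/43.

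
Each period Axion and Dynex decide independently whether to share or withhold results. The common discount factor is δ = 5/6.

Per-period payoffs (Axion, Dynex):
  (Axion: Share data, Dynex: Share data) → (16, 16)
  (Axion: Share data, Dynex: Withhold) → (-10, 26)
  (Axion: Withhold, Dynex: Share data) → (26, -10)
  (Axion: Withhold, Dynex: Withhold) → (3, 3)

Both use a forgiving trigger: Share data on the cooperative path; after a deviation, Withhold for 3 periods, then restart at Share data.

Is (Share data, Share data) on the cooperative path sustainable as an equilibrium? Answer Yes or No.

Yes

IC: δ+…+δ^3 ≥ (26−16)/(16−3) = 10/13.
At δ = 5/6: partial sum = 2.1065 ≥ 0.7692. Cooperation sustainable.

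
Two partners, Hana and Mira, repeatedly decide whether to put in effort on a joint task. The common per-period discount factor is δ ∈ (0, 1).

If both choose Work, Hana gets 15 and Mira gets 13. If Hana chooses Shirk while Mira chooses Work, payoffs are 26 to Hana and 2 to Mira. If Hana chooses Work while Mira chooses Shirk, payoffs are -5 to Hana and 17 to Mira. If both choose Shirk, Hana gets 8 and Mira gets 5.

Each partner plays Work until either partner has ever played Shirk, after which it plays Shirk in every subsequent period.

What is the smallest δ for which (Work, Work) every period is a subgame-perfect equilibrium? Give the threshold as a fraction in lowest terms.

11/18

Hana's threshold: (26−15)/(26−8) = 11/18.
Mira's threshold: (17−13)/(17−5) = 1/3.
11/18 > 1/3, so Hana binds and δ* = 11/18.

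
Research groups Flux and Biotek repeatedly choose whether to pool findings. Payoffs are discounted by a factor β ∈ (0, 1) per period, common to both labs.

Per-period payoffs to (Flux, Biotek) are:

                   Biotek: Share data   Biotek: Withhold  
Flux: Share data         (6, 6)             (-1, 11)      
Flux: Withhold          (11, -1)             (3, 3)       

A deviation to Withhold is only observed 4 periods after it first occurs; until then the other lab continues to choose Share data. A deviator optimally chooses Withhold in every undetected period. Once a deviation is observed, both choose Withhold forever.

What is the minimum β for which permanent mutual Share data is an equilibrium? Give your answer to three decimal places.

0.889

Deviating for the 4 undetected periods gains 11−6 = 5 per period over cooperation, then loses 6−3 = 3 per period forever once punishment starts.
Gain: 5(1 + β + … + β^3); loss: 3·β^4/(1−β).
No profitable deviation ⇔ 5(1−β^4) ≤ 3·β^4, i.e. β^4 ≥ 5/(5+3) = 5/8.
Hence β ≥ (5/8)^(1/4) ≈ 0.889.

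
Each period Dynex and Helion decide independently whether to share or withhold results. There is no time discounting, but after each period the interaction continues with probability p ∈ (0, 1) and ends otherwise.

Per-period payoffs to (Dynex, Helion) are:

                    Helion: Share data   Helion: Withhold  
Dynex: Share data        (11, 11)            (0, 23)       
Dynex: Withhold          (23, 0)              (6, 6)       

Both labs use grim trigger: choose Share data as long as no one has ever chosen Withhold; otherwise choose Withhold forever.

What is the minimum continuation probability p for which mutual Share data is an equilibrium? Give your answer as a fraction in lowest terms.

With no time discounting, the continuation probability p plays the role of the discount factor.
Grim-trigger IC: 11/(1−p) ≥ 23 + 6p/(1−p) ⇒ p ≥ (23−11)/(23−6) = 12/17.

12/17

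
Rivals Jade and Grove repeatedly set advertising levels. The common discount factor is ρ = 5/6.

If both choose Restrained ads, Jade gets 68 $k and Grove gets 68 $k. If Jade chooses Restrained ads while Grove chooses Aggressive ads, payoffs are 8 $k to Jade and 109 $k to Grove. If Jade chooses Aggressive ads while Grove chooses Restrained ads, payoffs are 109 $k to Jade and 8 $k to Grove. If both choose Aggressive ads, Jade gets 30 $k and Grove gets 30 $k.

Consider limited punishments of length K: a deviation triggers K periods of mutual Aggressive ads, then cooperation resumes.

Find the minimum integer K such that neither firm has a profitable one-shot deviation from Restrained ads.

2

Need Σ_{k=1}^{K} ρ^k ≥ (109−68)/(68−30) = 1.0789 at ρ = 5/6.
At K = 1 the sum is 0.8333 < 1.0789; at K = 2 it is 1.5278 ≥ 1.0789.
So the minimum punishment length is K = 2.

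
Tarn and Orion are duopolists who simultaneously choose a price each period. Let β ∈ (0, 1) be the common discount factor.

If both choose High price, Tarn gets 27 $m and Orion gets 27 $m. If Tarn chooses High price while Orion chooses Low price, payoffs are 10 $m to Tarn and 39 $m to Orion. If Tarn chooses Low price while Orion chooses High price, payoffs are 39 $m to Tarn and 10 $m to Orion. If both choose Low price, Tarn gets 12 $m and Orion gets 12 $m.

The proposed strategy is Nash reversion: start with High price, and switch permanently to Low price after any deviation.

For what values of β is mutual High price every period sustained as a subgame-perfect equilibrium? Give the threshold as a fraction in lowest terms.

Under grim trigger the critical discount factor is (T−C)/(T−P) with T = 39, C = 27, P = 12.
β* = (39−27)/(39−12) = 12/27 = 4/9.

4/9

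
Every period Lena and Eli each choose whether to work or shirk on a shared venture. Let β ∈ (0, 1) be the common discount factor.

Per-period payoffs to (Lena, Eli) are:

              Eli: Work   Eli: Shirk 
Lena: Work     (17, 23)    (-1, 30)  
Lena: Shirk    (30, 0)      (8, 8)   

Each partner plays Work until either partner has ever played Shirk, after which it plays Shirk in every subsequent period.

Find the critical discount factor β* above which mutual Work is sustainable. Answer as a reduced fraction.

Lena's threshold: (30−17)/(30−8) = 13/22.
Eli's threshold: (30−23)/(30−8) = 7/22.
13/22 > 7/22, so Lena binds and β* = 13/22.

13/22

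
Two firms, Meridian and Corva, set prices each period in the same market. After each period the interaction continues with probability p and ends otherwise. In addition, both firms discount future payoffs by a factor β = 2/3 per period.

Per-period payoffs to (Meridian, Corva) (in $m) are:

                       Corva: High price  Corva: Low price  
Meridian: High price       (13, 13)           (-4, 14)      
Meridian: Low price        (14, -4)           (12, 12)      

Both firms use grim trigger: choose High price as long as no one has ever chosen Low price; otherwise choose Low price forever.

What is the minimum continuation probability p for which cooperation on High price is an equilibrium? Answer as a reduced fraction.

Expected continuation weight on next period's payoff is β·p = 2/3·p, which plays the role of the discount factor.
Cooperation requires 2/3·p ≥ (14−13)/(14−12) = 1/2, hence p ≥ 3/4.

3/4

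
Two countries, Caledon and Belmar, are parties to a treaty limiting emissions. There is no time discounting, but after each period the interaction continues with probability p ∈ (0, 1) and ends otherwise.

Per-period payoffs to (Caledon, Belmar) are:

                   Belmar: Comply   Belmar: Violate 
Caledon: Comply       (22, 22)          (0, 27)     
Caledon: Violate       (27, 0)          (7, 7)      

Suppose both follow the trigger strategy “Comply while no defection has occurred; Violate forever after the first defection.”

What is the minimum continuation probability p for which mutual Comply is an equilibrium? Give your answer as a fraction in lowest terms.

Expected cooperation value is 22 + p·22 + p²·22 + … = 22/(1−p); deviation gives 27 + p·7/(1−p).
22 ≥ 27(1−p) + 7p ⇒ 20p ≥ 5 ⇒ p ≥ 5/20 = 1/4.

1/4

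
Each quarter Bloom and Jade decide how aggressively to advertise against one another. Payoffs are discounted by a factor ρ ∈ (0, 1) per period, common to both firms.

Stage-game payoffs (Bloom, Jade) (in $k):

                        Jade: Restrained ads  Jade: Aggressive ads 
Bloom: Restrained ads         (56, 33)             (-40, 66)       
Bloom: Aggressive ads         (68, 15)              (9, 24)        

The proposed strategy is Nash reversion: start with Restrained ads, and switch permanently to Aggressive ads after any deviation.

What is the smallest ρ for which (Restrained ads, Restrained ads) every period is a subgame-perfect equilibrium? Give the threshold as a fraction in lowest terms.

11/14

Bloom's threshold: (68−56)/(68−9) = 12/59.
Jade's threshold: (66−33)/(66−24) = 11/14.
12/59 < 11/14, so Jade binds and ρ* = 11/14.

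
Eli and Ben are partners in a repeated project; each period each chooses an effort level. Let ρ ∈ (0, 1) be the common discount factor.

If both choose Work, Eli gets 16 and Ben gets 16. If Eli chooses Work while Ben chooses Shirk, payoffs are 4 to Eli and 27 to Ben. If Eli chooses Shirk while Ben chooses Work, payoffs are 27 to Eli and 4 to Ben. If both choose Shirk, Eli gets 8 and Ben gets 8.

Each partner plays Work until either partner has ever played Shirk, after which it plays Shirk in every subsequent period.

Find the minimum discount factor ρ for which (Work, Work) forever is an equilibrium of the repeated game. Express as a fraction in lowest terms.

16/(1−ρ) ≥ 27 + 8ρ/(1−ρ)
16 ≥ 27 − 19ρ
ρ ≥ 11/19.

11/19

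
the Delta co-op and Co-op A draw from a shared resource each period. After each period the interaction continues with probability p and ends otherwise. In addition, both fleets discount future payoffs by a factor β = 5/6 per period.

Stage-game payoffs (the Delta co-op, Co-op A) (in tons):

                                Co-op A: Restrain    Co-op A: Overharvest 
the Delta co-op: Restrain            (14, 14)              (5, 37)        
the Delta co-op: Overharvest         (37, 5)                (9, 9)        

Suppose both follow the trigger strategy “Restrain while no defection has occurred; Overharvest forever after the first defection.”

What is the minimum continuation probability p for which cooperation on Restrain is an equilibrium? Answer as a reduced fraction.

69/70

Expected continuation weight on next period's payoff is β·p = 5/6·p, which plays the role of the discount factor.
Cooperation requires 5/6·p ≥ (37−14)/(37−9) = 23/28, hence p ≥ 69/70.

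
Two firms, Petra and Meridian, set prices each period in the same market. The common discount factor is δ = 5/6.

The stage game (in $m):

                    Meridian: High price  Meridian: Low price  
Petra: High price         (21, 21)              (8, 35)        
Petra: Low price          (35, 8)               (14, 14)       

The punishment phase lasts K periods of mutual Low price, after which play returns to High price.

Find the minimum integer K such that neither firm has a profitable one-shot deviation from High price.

Need Σ_{k=1}^{K} δ^k ≥ (35−21)/(21−14) = 2.0000 at δ = 5/6.
At K = 2 the sum is 1.5278 < 2.0000; at K = 3 it is 2.1065 ≥ 2.0000.
So the minimum punishment length is K = 3.

3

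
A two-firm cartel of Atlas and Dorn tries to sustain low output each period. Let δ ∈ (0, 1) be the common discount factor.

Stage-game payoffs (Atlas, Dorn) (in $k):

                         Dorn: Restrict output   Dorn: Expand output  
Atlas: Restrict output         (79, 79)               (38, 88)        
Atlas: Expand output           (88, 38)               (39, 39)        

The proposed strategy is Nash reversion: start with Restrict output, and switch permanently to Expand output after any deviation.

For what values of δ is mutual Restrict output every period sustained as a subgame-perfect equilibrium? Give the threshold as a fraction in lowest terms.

9/49

79/(1−δ) ≥ 88 + 39δ/(1−δ)
79 ≥ 88 − 49δ
δ ≥ 9/49.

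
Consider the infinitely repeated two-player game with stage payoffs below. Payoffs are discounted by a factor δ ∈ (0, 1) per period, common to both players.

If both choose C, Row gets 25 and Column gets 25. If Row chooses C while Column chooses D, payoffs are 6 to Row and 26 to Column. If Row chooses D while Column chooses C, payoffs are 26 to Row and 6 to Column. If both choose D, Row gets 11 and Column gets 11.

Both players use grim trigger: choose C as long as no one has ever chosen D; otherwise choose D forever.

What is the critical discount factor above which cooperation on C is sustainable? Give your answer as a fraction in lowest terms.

One-period gain from deviating is 26 − 25 = 1. The loss is 25 − 11 = 14 in every subsequent period, with present value 14·δ/(1−δ).
Deviation is unprofitable when 14·δ/(1−δ) ≥ 1, i.e. δ/(1−δ) ≥ 1/14.
Equivalently δ ≥ 1/(1+14) = 1/15.

1/15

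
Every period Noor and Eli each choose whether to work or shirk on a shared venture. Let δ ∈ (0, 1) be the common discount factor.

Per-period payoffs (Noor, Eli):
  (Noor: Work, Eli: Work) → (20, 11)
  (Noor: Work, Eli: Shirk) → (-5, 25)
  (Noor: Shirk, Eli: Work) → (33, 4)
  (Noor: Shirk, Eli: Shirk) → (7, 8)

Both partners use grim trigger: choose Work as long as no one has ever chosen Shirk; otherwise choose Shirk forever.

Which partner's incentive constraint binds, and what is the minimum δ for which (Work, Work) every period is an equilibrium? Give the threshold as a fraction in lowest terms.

Noor: cooperation gives 20 each period; deviation gives 33 once then 7 forever.
  20/(1−δ) ≥ 33 + 7δ/(1−δ) ⇒ δ ≥ 13/26 = 1/2.
Eli: cooperation gives 11 each period; deviation gives 25 once then 8 forever.
  δ ≥ 14/17.
Both must hold, so the binding constraint is Eli's: δ ≥ 14/17.

Eli; δ ≥ 14/17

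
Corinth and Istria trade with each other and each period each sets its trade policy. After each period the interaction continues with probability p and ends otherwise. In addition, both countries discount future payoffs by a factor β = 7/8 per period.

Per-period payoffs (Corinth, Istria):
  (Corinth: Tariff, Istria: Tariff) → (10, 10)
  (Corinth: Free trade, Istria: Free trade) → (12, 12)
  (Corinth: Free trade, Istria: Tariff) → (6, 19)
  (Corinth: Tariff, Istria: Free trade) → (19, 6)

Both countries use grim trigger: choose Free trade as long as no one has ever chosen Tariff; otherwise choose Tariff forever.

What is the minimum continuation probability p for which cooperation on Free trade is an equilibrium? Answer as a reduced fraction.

8/9

Expected continuation weight on next period's payoff is β·p = 7/8·p, which plays the role of the discount factor.
Cooperation requires 7/8·p ≥ (19−12)/(19−10) = 7/9, hence p ≥ 8/9.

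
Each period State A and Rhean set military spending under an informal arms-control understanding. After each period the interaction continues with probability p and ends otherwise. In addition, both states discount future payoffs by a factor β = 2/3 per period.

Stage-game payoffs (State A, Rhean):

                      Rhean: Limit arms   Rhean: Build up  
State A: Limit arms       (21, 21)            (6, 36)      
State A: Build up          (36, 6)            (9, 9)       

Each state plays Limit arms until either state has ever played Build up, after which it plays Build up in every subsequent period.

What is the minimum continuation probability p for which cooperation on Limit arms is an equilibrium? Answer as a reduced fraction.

With continuation probability p and discount β, the effective per-period discount factor is βp.
Grim-trigger IC: βp ≥ (36−21)/(36−9) = 5/9.
So p ≥ (5/9)/(2/3) = 5/6.

5/6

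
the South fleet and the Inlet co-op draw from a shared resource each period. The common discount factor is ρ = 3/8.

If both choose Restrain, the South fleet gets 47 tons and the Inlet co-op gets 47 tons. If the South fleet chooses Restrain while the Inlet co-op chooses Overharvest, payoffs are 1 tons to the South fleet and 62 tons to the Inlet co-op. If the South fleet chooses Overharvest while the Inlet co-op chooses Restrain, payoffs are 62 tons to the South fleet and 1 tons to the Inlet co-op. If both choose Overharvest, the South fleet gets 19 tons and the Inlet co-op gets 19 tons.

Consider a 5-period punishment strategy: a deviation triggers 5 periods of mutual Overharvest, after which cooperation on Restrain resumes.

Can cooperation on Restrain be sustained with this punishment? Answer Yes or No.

Yes

IC: ρ+…+ρ^5 ≥ (62−47)/(47−19) = 15/28.
At ρ = 3/8: partial sum = 0.5956 ≥ 0.5357. Cooperation sustainable.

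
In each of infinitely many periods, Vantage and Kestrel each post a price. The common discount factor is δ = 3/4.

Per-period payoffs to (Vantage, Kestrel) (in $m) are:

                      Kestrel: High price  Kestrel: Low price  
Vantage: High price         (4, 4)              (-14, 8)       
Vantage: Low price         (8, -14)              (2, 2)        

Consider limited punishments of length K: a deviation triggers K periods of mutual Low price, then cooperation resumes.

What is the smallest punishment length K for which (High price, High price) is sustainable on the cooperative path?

4

Need Σ_{k=1}^{K} δ^k ≥ (8−4)/(4−2) = 2.0000 at δ = 3/4.
At K = 3 the sum is 1.7344 < 2.0000; at K = 4 it is 2.0508 ≥ 2.0000.
So the minimum punishment length is K = 4.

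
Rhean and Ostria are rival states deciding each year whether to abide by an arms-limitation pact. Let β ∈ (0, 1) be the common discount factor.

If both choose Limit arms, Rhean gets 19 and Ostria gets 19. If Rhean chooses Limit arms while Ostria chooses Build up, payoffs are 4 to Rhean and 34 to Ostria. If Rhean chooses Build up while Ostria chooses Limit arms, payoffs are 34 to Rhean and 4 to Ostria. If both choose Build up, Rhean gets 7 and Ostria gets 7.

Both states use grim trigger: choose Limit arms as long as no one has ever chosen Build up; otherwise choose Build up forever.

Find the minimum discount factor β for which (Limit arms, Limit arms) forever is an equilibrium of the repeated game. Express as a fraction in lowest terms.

5/9

19/(1−β) ≥ 34 + 7β/(1−β)
19 ≥ 34 − 27β
β ≥ 15/27 = 5/9.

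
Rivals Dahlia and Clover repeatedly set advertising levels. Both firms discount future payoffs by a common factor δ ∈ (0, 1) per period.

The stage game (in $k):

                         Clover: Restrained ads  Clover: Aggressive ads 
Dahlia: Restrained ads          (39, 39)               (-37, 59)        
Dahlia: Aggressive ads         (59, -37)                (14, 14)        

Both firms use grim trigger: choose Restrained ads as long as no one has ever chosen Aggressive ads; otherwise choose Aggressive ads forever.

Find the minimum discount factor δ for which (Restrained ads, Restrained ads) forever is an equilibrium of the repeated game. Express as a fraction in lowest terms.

4/9

39/(1−δ) ≥ 59 + 14δ/(1−δ)
39 ≥ 59 − 45δ
δ ≥ 20/45 = 4/9.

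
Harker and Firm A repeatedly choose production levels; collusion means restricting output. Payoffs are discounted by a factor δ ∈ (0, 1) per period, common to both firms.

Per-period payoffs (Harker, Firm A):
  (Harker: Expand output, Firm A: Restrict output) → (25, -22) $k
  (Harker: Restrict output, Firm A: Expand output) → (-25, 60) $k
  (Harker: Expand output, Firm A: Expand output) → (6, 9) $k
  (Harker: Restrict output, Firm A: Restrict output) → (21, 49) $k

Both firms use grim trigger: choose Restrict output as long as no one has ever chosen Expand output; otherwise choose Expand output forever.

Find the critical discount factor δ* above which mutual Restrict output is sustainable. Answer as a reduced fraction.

Harker: cooperation gives 21 each period; deviation gives 25 once then 6 forever.
  21/(1−δ) ≥ 25 + 6δ/(1−δ) ⇒ δ ≥ 4/19.
Firm A: cooperation gives 49 each period; deviation gives 60 once then 9 forever.
  δ ≥ 11/51.
Both must hold, so the binding constraint is Firm A's: δ ≥ 11/51.

11/51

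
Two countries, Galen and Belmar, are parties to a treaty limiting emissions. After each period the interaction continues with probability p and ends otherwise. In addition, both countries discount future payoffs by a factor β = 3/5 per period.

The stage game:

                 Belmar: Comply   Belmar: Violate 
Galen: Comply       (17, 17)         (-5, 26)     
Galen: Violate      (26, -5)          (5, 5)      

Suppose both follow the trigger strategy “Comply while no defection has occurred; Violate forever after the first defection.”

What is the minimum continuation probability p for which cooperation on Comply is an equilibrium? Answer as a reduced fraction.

Expected continuation weight on next period's payoff is β·p = 3/5·p, which plays the role of the discount factor.
Cooperation requires 3/5·p ≥ (26−17)/(26−5) = 3/7, hence p ≥ 5/7.

5/7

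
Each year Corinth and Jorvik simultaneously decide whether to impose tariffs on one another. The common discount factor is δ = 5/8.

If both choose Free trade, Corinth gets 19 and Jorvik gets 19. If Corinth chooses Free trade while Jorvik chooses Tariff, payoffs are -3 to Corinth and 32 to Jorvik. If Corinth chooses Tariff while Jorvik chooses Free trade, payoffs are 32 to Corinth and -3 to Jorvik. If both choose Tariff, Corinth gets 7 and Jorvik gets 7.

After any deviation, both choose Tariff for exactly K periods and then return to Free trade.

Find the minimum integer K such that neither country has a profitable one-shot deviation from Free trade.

3

IC: δ(1−δ^K)/(1−δ) ≥ (32−19)/(19−7) = 13/12.
With δ = 5/8: need 1 − δ^K ≥ 13/12·(1−5/8)/(5/8), i.e. δ^K ≤ 0.3500.
Since (5/8)^2 = 0.3906 and (5/8)^3 = 0.2441, the smallest such K is 3.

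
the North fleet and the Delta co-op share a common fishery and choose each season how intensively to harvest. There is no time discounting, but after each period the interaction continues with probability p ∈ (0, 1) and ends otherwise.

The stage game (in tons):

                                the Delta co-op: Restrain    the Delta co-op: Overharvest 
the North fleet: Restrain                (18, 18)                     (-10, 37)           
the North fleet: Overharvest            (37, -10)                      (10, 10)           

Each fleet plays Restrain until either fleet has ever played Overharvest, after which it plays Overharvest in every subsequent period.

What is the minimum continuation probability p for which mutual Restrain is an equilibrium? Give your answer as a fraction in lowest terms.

With no time discounting, the continuation probability p plays the role of the discount factor.
Grim-trigger IC: 18/(1−p) ≥ 37 + 10p/(1−p) ⇒ p ≥ (37−18)/(37−10) = 19/27.

19/27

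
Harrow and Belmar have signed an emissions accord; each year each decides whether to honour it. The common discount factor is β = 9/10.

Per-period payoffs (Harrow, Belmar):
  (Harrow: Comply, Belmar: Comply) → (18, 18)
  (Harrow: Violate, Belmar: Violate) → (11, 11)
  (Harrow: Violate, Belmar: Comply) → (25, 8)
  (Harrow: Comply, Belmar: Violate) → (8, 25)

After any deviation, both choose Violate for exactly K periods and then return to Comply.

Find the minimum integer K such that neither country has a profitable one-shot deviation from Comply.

No profitable deviation requires (18−11)(β+…+β^K) ≥ 25−18, i.e. β+…+β^K ≥ 1 ≈ 1.0000.
With β = 9/10, the partial sums are K=1: 0.9000, K=2: 1.7100.
K = 2 is the first length at which the sum reaches 1.0000.

2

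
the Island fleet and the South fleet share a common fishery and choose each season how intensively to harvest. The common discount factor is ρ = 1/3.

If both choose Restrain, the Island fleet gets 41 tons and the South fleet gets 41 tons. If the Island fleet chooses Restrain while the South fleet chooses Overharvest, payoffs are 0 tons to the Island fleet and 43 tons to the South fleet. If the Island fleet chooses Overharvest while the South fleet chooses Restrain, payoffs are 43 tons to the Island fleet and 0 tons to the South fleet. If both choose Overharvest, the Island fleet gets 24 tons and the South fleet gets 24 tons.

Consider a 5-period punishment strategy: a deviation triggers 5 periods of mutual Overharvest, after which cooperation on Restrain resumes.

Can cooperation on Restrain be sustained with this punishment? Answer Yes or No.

A one-shot deviation gives 43 now, then 24 for 5 periods, then back to 41.
Gain from deviating: (43−41) today; loss: (41−24) in each of the next 5 periods.
No-deviation condition: (41−24)(ρ+…+ρ^5) ≥ 43−41, i.e. ρ+…+ρ^5 ≥ 2/17.
At ρ = 1/3: ρ+…+ρ^5 = 0.4979 ≥ 0.1176.
So cooperation is sustainable.

Yes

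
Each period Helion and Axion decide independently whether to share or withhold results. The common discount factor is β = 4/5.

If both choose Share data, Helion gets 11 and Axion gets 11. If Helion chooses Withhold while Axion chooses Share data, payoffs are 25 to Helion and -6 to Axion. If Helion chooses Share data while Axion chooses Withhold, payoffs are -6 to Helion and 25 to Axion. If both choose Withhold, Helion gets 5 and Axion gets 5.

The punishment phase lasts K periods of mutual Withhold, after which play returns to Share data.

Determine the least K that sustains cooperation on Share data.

4

IC: β(1−β^K)/(1−β) ≥ (25−11)/(11−5) = 7/3.
With β = 4/5: need 1 − β^K ≥ 7/3·(1−4/5)/(4/5), i.e. β^K ≤ 0.4167.
Since (4/5)^3 = 0.5120 and (4/5)^4 = 0.4096, the smallest such K is 4.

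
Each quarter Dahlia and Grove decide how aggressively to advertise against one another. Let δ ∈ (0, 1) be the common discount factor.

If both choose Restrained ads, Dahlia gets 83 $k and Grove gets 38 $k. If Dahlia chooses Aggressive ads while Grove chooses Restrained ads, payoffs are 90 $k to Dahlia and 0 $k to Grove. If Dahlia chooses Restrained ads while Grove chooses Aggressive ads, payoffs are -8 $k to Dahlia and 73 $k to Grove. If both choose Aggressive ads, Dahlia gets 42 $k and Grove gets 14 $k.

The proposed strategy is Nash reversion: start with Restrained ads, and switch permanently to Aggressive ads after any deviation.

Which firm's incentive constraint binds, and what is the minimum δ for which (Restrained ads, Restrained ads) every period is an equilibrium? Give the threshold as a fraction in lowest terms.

Dahlia: cooperation gives 83 each period; deviation gives 90 once then 42 forever.
  83/(1−δ) ≥ 90 + 42δ/(1−δ) ⇒ δ ≥ 7/48.
Grove: cooperation gives 38 each period; deviation gives 73 once then 14 forever.
  δ ≥ 35/59.
Both must hold, so the binding constraint is Grove's: δ ≥ 35/59.

Grove; δ ≥ 35/59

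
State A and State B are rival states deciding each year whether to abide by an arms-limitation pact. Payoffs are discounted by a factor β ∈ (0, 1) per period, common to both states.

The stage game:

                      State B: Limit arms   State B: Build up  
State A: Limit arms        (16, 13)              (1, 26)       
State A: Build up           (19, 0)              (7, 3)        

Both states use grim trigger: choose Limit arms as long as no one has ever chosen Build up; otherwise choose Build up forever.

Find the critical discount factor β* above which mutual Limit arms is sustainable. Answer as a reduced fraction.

State A's threshold: (19−16)/(19−7) = 1/4.
State B's threshold: (26−13)/(26−3) = 13/23.
1/4 < 13/23, so State B binds and β* = 13/23.

13/23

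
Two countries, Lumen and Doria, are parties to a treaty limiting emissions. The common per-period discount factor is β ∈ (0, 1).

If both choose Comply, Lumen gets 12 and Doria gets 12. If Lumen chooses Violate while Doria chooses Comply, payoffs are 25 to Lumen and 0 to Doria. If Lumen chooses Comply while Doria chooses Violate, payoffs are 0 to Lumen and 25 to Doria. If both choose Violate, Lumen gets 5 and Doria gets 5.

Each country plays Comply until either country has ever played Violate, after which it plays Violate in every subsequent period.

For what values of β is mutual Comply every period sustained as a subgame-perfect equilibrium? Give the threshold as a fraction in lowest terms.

13/20

12/(1−β) ≥ 25 + 5β/(1−β)
12 ≥ 25 − 20β
β ≥ 13/20.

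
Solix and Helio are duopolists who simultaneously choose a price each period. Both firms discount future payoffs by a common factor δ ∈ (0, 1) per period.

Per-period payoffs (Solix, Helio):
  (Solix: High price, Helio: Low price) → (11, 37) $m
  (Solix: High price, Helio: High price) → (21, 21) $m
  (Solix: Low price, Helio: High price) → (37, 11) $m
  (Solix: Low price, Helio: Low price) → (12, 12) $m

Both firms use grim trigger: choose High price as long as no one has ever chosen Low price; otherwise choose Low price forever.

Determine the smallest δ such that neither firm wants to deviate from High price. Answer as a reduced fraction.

Cooperation forever yields 21 each period: 21/(1−δ).
Deviating yields 37 once, then 12 forever: 37 + 12δ/(1−δ).
No profitable deviation requires 21/(1−δ) ≥ 37 + 12δ/(1−δ).
Multiplying by (1−δ): 21 ≥ 37(1−δ) + 12δ = 37 − 25δ.
So 25δ ≥ 16, i.e. δ ≥ 16/25.

16/25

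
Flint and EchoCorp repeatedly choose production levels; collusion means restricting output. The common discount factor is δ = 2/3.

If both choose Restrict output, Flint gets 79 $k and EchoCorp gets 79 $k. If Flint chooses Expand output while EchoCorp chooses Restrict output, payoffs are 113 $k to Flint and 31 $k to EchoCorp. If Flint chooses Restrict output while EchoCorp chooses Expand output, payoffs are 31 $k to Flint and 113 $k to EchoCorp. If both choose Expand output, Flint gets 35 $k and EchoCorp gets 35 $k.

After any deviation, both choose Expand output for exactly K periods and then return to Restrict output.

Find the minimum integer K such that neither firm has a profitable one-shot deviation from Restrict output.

Need Σ_{k=1}^{K} δ^k ≥ (113−79)/(79−35) = 0.7727 at δ = 2/3.
At K = 1 the sum is 0.6667 < 0.7727; at K = 2 it is 1.1111 ≥ 0.7727.
So the minimum punishment length is K = 2.

2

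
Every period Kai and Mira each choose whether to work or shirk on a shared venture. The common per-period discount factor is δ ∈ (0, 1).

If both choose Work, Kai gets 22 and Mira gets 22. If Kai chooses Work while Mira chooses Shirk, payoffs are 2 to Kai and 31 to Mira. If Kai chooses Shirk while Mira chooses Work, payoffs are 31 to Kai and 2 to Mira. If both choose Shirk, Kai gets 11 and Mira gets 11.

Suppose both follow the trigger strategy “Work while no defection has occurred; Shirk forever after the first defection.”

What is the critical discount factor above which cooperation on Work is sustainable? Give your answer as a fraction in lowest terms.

22/(1−δ) ≥ 31 + 11δ/(1−δ)
22 ≥ 31 − 20δ
δ ≥ 9/20.

9/20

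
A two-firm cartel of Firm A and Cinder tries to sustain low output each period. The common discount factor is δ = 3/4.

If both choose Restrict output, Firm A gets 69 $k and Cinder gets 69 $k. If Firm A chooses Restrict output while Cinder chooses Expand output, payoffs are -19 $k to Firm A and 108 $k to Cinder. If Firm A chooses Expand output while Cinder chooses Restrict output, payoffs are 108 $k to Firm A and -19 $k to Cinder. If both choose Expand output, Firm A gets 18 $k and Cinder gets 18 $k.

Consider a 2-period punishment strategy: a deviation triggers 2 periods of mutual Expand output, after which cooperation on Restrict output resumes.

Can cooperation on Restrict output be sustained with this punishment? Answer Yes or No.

Comparing payoff streams over the 3 periods until play realigns: cooperate → 69(1+δ+…+δ^2); deviate → 108 + 18(δ+…+δ^2).
Cooperation is sustained iff (69−18)(δ+…+δ^2) ≥ 108−69.
δ+…+δ^2 = 3/4·(1−(3/4)^2)/(1−3/4) = 1.3125, and (108−69)/(69−18) = 0.7647.
1.3125 ≥ 0.7647, so cooperation is sustainable.

Yes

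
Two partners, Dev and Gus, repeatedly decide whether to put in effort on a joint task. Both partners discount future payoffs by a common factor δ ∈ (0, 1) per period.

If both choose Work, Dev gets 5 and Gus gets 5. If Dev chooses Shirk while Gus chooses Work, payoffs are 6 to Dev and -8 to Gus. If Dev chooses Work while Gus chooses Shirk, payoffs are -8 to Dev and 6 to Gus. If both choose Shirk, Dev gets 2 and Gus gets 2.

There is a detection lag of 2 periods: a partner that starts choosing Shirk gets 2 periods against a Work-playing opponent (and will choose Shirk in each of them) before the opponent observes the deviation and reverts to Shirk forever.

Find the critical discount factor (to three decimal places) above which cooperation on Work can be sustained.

A deviator earns 6 for 2 periods, then 2 forever; cooperating earns 5 forever. Multiplying the IC by (1−δ):
5 ≥ 6(1−δ^2) + 2δ^2, so 4·δ^2 ≥ 1 and δ^2 ≥ 1/4.
δ ≥ (1/4)^(1/2) ≈ 0.500.

0.500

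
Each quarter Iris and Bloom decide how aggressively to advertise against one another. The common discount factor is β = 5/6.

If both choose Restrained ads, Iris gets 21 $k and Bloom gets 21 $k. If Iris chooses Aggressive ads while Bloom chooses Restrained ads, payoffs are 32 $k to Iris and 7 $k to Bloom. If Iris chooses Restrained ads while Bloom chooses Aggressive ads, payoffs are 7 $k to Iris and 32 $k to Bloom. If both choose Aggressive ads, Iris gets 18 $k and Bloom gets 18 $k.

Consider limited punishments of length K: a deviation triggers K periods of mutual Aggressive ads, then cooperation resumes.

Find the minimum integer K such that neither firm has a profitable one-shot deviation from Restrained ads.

8

IC: β(1−β^K)/(1−β) ≥ (32−21)/(21−18) = 11/3.
With β = 5/6: need 1 − β^K ≥ 11/3·(1−5/6)/(5/6), i.e. β^K ≤ 0.2667.
Since (5/6)^7 = 0.2791 and (5/6)^8 = 0.2326, the smallest such K is 8.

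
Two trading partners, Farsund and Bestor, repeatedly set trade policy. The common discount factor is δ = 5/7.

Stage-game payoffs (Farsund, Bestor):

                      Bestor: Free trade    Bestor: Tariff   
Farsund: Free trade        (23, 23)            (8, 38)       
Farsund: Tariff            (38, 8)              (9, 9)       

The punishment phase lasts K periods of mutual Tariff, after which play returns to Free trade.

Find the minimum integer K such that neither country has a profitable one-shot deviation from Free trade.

2

IC: δ(1−δ^K)/(1−δ) ≥ (38−23)/(23−9) = 15/14.
With δ = 5/7: need 1 − δ^K ≥ 15/14·(1−5/7)/(5/7), i.e. δ^K ≤ 0.5714.
Since (5/7)^1 = 0.7143 and (5/7)^2 = 0.5102, the smallest such K is 2.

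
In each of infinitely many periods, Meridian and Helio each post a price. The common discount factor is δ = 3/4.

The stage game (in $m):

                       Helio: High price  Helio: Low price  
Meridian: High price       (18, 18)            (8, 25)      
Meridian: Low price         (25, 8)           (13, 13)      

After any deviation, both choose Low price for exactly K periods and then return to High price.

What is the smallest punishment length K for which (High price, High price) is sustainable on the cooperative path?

No profitable deviation requires (18−13)(δ+…+δ^K) ≥ 25−18, i.e. δ+…+δ^K ≥ 7/5 ≈ 1.4000.
With δ = 3/4, the partial sums are K=1: 0.7500, K=2: 1.3125, K=3: 1.7344.
K = 3 is the first length at which the sum reaches 1.4000.

3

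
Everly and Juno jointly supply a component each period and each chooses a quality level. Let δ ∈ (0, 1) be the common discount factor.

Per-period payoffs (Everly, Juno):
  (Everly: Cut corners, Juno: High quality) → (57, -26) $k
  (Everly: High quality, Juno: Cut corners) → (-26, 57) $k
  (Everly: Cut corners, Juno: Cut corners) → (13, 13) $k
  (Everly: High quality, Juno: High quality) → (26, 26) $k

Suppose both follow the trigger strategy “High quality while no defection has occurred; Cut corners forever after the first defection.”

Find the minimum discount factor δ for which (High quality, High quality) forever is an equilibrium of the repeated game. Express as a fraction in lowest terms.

31/44

Cooperation forever yields 26 each period: 26/(1−δ).
Deviating yields 57 once, then 13 forever: 57 + 13δ/(1−δ).
No profitable deviation requires 26/(1−δ) ≥ 57 + 13δ/(1−δ).
Multiplying by (1−δ): 26 ≥ 57(1−δ) + 13δ = 57 − 44δ.
So 44δ ≥ 31, i.e. δ ≥ 31/44.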